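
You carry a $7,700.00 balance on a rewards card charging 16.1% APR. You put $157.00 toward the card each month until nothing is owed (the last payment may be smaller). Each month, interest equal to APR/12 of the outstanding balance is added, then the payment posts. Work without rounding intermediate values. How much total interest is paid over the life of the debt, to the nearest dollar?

Monthly rate r = 16.1%/12 = 1.34167% = 0.0134167.
Payoff takes n = ⌈−ln(1 − rB₀/P)/ln(1+r)⌉ = ⌈80.510⌉ = 81 payments; the last is $80.26.
Total paid = 80·$157.00 + $80.26 = $12,640.26.
Total interest = total paid − principal = $12,640.26 − $7,700.00 = $4,940.26.

$4,940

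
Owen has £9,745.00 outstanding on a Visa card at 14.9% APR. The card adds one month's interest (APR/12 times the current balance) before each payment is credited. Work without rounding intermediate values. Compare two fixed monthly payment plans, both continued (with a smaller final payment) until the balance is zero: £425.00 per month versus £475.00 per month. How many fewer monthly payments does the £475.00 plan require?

4 fewer payments

Monthly rate r = 14.9%/12 = 1.24167% = 0.0124167.
At £425.00/mo: n = ⌈−ln(1 − rB₀/P)/ln(1+r)⌉ = 28 payments (last £64.99); total interest = total paid − £9,745.00 = £1,794.99.
At £475.00/mo: 24 payments (last £392.82); total interest £1,572.82.
Payments saved = 28 − 24 = 4.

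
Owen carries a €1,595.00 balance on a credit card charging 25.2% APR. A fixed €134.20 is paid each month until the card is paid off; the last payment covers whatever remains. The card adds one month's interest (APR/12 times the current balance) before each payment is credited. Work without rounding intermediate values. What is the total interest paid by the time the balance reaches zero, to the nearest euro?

€259

Monthly rate r = 25.2%/12 = 2.1% = 0.021.
Payoff takes n = ⌈−ln(1 − rB₀/P)/ln(1+r)⌉ = ⌈13.816⌉ = 14 payments; the last is €109.74.
Total paid = 13·€134.20 + €109.74 = €1,854.34.
Total interest = total paid − principal = €1,854.34 − €1,595.00 = €259.34.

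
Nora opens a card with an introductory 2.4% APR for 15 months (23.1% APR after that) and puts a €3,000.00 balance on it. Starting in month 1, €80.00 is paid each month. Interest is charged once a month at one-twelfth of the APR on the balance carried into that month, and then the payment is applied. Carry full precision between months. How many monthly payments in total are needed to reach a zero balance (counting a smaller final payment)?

Promo months 1–15 at r₀ = 2.4%/12 = 0.002; months 16+ at r₁ = 23.1%/12 = 0.01925.
After month 15: iterate B ← B·(1+r₀) − €80.00 for 15 months → €1,874.32.
Then at r₁ with €80.00/mo: n₂ = −ln(1 − r₁·B/P)/ln(1+r₁) ≈ 31.45 → 32 more payments.

47 months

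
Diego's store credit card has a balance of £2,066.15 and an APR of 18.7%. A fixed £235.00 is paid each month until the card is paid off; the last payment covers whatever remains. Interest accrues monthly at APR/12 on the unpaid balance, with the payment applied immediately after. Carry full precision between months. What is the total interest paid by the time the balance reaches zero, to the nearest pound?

£174

Monthly rate r = 18.7%/12 = 1.55833% = 0.0155833.
Payoff takes n = ⌈−ln(1 − rB₀/P)/ln(1+r)⌉ = ⌈9.529⌉ = 10 payments; the last is £124.84.
Total paid = 9·£235.00 + £124.84 = £2,239.84.
Total interest = total paid − principal = £2,239.84 − £2,066.15 = £173.69.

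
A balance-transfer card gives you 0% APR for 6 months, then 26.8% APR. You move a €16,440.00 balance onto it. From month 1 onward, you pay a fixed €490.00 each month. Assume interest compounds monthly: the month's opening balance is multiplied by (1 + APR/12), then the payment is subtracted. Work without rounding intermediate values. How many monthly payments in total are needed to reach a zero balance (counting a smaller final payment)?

Promo months 1–6 at r₀ = 0%/12 = 0; months 7+ at r₁ = 26.8%/12 = 0.0223333.
After month 6 (no interest yet): B = €16,440.00 − 6·€490.00 = €13,500.00.
Then at r₁ with €490.00/mo: n₂ = −ln(1 − r₁·B/P)/ln(1+r₁) ≈ 43.25 → 44 more payments.

50 months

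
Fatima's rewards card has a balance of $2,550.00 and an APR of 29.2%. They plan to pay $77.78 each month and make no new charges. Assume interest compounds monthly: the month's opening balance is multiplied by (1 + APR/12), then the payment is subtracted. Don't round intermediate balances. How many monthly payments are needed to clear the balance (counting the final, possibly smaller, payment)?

67 payments

Monthly rate r = 29.2%/12 = 2.43333% = 0.0243333.
Recurrence: B ← B·(1+r) − $77.78.
Month 1: interest $62.05; balance after payment $2,534.27.
Month 2: interest $61.67; balance after payment $2,518.16.
Closed form: n = −ln(1 − rB₀/P)/ln(1+r) = −ln(0.20224)/ln(1.02433) ≈ 66.480, so the balance reaches zero during payment 67.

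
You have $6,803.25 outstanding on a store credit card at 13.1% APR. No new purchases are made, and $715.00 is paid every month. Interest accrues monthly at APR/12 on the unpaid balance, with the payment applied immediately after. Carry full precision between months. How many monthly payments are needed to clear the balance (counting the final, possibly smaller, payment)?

11 payments

Monthly rate r = 13.1%/12 = 1.09167% = 0.0109167.
Recurrence: B ← B·(1+r) − $715.00.
Month 1: interest $74.27; balance after payment $6,162.52.
Month 2: interest $67.27; balance after payment $5,514.79.
Closed form: n = −ln(1 − rB₀/P)/ln(1+r) = −ln(0.89613)/ln(1.01092) ≈ 10.101, so the balance reaches zero during payment 11.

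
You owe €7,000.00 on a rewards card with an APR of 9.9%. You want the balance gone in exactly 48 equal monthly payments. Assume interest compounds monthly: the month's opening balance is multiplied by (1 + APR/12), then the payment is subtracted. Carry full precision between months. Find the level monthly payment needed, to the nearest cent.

€177.20

Monthly rate r = 9.9%/12 = 0.825% = 0.00825.
Level-payment amortization: P = B₀·r / (1 − (1+r)^(−n)) = 7000.00·0.00825 / (1 − 1.00825^(−48)).
Denominator 1 − (1+r)^(−48) = 0.325899068.
P = 57.75 / 0.325899068 ≈ 177.20.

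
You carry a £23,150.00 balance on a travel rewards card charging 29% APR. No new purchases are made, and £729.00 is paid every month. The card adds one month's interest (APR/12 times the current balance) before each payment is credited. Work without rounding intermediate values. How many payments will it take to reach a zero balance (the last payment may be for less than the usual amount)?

Monthly rate r = 29%/12 = 2.41667% = 0.0241667.
Recurrence: B ← B·(1+r) − £729.00.
Month 1: interest £559.46; balance after payment £22,980.46.
Month 2: interest £555.36; balance after payment £22,806.82.
Closed form: n = −ln(1 − rB₀/P)/ln(1+r) = −ln(0.23257)/ln(1.02417) ≈ 61.081, so the balance reaches zero during payment 62.

62 months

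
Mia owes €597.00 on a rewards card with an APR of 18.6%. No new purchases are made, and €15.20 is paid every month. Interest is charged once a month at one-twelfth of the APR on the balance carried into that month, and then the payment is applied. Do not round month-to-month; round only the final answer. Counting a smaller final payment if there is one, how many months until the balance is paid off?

Monthly rate r = 18.6%/12 = 1.55% = 0.0155.
Recurrence: B ← B·(1+r) − €15.20.
Month 1: interest €9.25; balance after payment €591.05.
Month 2: interest €9.16; balance after payment €585.01.
Closed form: n = −ln(1 − rB₀/P)/ln(1+r) = −ln(0.39122)/ln(1.0155) ≈ 61.016, so the balance reaches zero during payment 62.

62 months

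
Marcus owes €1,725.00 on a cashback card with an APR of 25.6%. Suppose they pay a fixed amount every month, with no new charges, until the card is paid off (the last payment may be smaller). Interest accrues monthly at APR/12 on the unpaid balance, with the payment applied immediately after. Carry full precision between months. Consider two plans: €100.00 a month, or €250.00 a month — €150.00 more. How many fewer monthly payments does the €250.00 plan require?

Monthly rate r = 25.6%/12 = 2.13333% = 0.0213333.
At €100.00/mo: n = ⌈−ln(1 − rB₀/P)/ln(1+r)⌉ = 22 payments (last €74.00); total interest = total paid − €1,725.00 = €449.00.
At €250.00/mo: 8 payments (last €136.47); total interest €161.47.
Payments saved = 22 − 8 = 14.

14 fewer payments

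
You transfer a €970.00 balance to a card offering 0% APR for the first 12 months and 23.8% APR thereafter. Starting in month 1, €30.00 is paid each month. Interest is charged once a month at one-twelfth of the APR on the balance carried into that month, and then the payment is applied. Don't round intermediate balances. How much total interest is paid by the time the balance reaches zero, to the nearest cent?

Promo months 1–12 at r₀ = 0%/12 = 0; months 13+ at r₁ = 23.8%/12 = 0.0198333.
After month 12 (no interest yet): B = €970.00 − 12·€30.00 = €610.00.
Then at r₁ with €30.00/mo: n₂ = −ln(1 − r₁·B/P)/ln(1+r₁) ≈ 26.29 → 27 more payments.
Total paid = 38·€30.00 + €8.74 = €1,148.74; interest = €1,148.74 − €970.00 = €178.74.

€178.74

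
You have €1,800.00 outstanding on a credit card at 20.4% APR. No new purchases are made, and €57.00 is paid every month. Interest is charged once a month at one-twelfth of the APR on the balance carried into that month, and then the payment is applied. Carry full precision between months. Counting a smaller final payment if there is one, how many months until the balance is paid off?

46 months

Monthly rate r = 20.4%/12 = 1.7% = 0.017.
Recurrence: B ← B·(1+r) − €57.00.
Month 1: interest €30.60; balance after payment €1,773.60.
Month 2: interest €30.15; balance after payment €1,746.75.
Closed form: n = −ln(1 − rB₀/P)/ln(1+r) = −ln(0.46316)/ln(1.017) ≈ 45.659, so the balance reaches zero during payment 46.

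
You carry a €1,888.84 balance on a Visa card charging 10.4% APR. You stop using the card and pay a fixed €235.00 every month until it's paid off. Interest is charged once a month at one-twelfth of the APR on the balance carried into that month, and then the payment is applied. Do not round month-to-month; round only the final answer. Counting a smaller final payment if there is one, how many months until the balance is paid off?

9 months

Monthly rate r = 10.4%/12 = 0.866667% = 0.00866667.
Recurrence: B ← B·(1+r) − €235.00.
Month 1: interest €16.37; balance after payment €1,670.21.
Month 2: interest €14.48; balance after payment €1,449.69.
Closed form: n = −ln(1 − rB₀/P)/ln(1+r) = −ln(0.93034)/ln(1.00867) ≈ 8.367, so the balance reaches zero during payment 9.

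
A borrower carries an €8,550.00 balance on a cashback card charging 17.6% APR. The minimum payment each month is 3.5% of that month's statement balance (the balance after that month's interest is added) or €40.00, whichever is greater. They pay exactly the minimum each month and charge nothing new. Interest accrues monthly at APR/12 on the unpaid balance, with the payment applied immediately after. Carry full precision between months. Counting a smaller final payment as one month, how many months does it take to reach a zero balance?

Monthly rate r = 17.6%/12 = 1.46667% = 0.0146667.
While 3.5% of the post-interest balance exceeds €40.00, each month B ← (B·(1+r))·(1 − 0.035), i.e. B shrinks by the factor (1+r)·0.965 = 0.97915.
This holds for months 1–97. Entering month 98 the balance is €1,107.86; 3.5% of the post-interest balance is now below €40.00, so the flat €40.00 minimum applies from here.
From month 98 a fixed €40.00 at rate r clears €1,107.86 in 36 more payments. Total: 97 + 36 = 133 months.

133 months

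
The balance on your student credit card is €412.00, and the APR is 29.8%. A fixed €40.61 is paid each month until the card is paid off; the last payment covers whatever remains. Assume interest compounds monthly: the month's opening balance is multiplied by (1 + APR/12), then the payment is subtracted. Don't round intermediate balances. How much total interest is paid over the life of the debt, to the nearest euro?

Monthly rate r = 29.8%/12 = 2.48333% = 0.0248333.
Payoff takes n = ⌈−ln(1 − rB₀/P)/ln(1+r)⌉ = ⌈11.833⌉ = 12 payments; the last is €33.91.
Total paid = 11·€40.61 + €33.91 = €480.62.
Total interest = total paid − principal = €480.62 − €412.00 = €68.62.

€69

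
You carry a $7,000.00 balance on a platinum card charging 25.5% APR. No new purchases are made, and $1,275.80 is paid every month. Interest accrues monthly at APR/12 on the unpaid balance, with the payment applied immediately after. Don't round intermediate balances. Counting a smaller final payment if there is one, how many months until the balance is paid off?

Monthly rate r = 25.5%/12 = 2.125% = 0.02125.
Recurrence: B ← B·(1+r) − $1,275.80.
Month 1: interest $148.75; balance after payment $5,872.95.
Month 2: interest $124.80; balance after payment $4,721.95.
Month 3: interest $100.34; balance after payment $3,546.49.
Month 4: interest $75.36; balance after payment $2,346.05.
Month 5: interest $49.85; balance after payment $1,120.11.
Month 6: interest $23.80; balance after payment $0.00.

6 months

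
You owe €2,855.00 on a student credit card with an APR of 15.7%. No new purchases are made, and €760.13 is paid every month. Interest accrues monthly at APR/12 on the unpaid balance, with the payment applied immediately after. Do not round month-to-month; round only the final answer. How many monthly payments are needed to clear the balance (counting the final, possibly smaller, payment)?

4 months

Monthly rate r = 15.7%/12 = 1.30833% = 0.0130833.
Recurrence: B ← B·(1+r) − €760.13.
Month 1: interest €37.35; balance after payment €2,132.22.
Month 2: interest €27.90; balance after payment €1,399.99.
Month 3: interest €18.32; balance after payment €658.18.
Month 4: interest €8.61; balance after payment €0.00.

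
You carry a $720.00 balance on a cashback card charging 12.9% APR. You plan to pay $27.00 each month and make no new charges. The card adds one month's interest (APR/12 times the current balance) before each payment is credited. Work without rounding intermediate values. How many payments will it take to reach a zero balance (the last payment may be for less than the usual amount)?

Monthly rate r = 12.9%/12 = 1.075% = 0.01075.
Recurrence: B ← B·(1+r) − $27.00.
Month 1: interest $7.74; balance after payment $700.74.
Month 2: interest $7.53; balance after payment $681.27.
Closed form: n = −ln(1 − rB₀/P)/ln(1+r) = −ln(0.71333)/ln(1.01075) ≈ 31.592, so the balance reaches zero during payment 32.

32 payments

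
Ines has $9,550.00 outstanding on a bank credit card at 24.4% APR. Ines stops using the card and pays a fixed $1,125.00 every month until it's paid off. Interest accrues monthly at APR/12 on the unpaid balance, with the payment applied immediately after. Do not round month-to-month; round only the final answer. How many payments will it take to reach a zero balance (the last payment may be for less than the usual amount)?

Monthly rate r = 24.4%/12 = 2.03333% = 0.0203333.
Recurrence: B ← B·(1+r) − $1,125.00.
Month 1: interest $194.18; balance after payment $8,619.18.
Month 2: interest $175.26; balance after payment $7,669.44.
Closed form: n = −ln(1 − rB₀/P)/ln(1+r) = −ln(0.82739)/ln(1.02033) ≈ 9.413, so the balance reaches zero during payment 10.

10 payments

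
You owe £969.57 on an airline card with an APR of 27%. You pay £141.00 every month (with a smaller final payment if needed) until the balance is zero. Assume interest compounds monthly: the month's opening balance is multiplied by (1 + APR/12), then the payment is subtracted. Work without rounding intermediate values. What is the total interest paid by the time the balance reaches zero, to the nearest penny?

Monthly rate r = 27%/12 = 2.25% = 0.0225.
Payoff takes n = ⌈−ln(1 − rB₀/P)/ln(1+r)⌉ = ⌈7.554⌉ = 8 payments; the last is £78.53.
Total paid = 7·£141.00 + £78.53 = £1,065.53.
Total interest = total paid − principal = £1,065.53 − £969.57 = £95.96.

£95.96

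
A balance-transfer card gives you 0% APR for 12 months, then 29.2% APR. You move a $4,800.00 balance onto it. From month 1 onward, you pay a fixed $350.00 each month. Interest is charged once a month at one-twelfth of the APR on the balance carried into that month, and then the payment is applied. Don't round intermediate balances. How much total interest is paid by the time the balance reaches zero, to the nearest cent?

Promo months 1–12 at r₀ = 0%/12 = 0; months 13+ at r₁ = 29.2%/12 = 0.0243333.
After month 12 (no interest yet): B = $4,800.00 − 12·$350.00 = $600.00.
Then at r₁ with $350.00/mo: n₂ = −ln(1 − r₁·B/P)/ln(1+r₁) ≈ 1.77 → 2 more payments.
Total paid = 13·$350.00 + $271.04 = $4,821.04; interest = $4,821.04 − $4,800.00 = $21.04.

$21.04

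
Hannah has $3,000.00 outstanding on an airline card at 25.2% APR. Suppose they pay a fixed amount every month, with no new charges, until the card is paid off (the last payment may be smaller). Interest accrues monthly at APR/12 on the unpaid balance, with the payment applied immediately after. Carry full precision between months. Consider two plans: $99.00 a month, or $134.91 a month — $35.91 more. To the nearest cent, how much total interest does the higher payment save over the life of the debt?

Monthly rate r = 25.2%/12 = 2.1% = 0.021.
At $99.00/mo: n = ⌈−ln(1 − rB₀/P)/ln(1+r)⌉ = 49 payments (last $67.10); total interest = total paid − $3,000.00 = $1,819.10.
At $134.91/mo: 31 payments (last $37.39); total interest $1,084.69.
Interest saved = $1,819.10 − $1,084.69 = $734.41.

$734.41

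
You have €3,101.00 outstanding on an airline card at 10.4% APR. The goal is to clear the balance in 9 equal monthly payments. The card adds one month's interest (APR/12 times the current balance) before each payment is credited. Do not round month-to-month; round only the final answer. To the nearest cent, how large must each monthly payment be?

Monthly rate r = 10.4%/12 = 0.866667% = 0.00866667.
Level-payment amortization: P = B₀·r / (1 − (1+r)^(−n)) = 3101.00·0.00866667 / (1 − 1.00867^(−9)).
Denominator 1 − (1+r)^(−9) = 0.0747246779.
P = 26.8753 / 0.0747246779 ≈ 359.66.

€359.66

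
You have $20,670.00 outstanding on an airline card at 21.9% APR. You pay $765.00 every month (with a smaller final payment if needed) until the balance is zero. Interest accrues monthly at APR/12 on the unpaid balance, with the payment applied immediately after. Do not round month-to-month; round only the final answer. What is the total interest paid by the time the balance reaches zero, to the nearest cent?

Monthly rate r = 21.9%/12 = 1.825% = 0.01825.
Payoff takes n = ⌈−ln(1 − rB₀/P)/ln(1+r)⌉ = ⌈37.569⌉ = 38 payments; the last is $437.15.
Total paid = 37·$765.00 + $437.15 = $28,742.15.
Total interest = total paid − principal = $28,742.15 − $20,670.00 = $8,072.15.

$8,072.15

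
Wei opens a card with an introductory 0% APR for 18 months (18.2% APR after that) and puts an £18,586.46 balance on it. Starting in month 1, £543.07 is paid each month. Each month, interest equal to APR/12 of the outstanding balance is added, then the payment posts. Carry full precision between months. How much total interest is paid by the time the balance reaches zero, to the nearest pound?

£1,380

Promo months 1–18 at r₀ = 0%/12 = 0; months 19+ at r₁ = 18.2%/12 = 0.0151667.
After month 18 (no interest yet): B = £18,586.46 − 18·£543.07 = £8,811.20.
Then at r₁ with £543.07/mo: n₂ = −ln(1 − r₁·B/P)/ln(1+r₁) ≈ 18.76 → 19 more payments.
Total paid = 36·£543.07 + £416.11 = £19,966.63; interest = £19,966.63 − £18,586.46 = £1,380.17.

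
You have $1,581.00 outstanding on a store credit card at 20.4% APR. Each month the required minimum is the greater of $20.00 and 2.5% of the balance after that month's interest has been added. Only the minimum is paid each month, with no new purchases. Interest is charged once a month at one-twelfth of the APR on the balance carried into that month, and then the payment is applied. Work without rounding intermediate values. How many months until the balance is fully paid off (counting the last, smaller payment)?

Monthly rate r = 20.4%/12 = 1.7% = 0.017.
While 2.5% of the post-interest balance exceeds $20.00, each month B ← (B·(1+r))·(1 − 0.025), i.e. B shrinks by the factor (1+r)·0.975 = 0.99157.
This holds for months 1–83. Entering month 84 the balance is $783.35; 2.5% of the post-interest balance is now below $20.00, so the flat $20.00 minimum applies from here.
From month 84 a fixed $20.00 at rate r clears $783.35 in 66 more payments. Total: 83 + 66 = 149 months.

149 months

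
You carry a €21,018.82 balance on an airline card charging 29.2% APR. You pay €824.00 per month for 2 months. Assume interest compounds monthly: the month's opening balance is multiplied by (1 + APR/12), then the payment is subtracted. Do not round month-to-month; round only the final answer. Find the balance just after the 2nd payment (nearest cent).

€20,386.13

Monthly rate r = 29.2%/12 = 2.43333% = 0.0243333.
Each month: B ← B·(1+r) − €824.00.
Month 1: interest €511.46; balance after payment €20,706.28.
Month 2: interest €503.85; balance after payment €20,386.13.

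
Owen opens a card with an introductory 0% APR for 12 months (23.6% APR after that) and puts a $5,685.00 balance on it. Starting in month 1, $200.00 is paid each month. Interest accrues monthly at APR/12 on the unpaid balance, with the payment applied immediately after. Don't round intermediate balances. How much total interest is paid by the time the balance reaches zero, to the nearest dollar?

$721

Promo months 1–12 at r₀ = 0%/12 = 0; months 13+ at r₁ = 23.6%/12 = 0.0196667.
After month 12 (no interest yet): B = $5,685.00 − 12·$200.00 = $3,285.00.
Then at r₁ with $200.00/mo: n₂ = −ln(1 − r₁·B/P)/ln(1+r₁) ≈ 20.03 → 21 more payments.
Total paid = 32·$200.00 + $6.28 = $6,406.28; interest = $6,406.28 − $5,685.00 = $721.28.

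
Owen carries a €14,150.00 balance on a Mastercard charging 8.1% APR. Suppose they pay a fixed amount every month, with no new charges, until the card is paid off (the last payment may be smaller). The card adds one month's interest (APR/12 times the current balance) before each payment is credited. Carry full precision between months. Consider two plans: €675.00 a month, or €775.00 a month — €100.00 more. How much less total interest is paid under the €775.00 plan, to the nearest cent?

€156.31

Monthly rate r = 8.1%/12 = 0.675% = 0.00675.
At €675.00/mo: n = ⌈−ln(1 − rB₀/P)/ln(1+r)⌉ = 23 payments (last €458.79); total interest = total paid − €14,150.00 = €1,158.79.
At €775.00/mo: 20 payments (last €427.48); total interest €1,002.48.
Interest saved = €1,158.79 − €1,002.48 = €156.31.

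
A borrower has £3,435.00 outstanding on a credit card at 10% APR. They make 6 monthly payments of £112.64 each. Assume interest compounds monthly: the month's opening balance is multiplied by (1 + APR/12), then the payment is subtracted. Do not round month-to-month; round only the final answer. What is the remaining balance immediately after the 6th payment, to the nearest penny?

£2,920.29

Monthly rate r = 10%/12 = 0.833333% = 0.00833333.
Each month: B ← B·(1+r) − £112.64.
Month 1: interest £28.62; balance after payment £3,350.99.
Month 2: interest £27.92; balance after payment £3,266.27.
Month 3: interest £27.22; balance after payment £3,180.85.
Month 4: interest £26.51; balance after payment £3,094.72.
Month 5: interest £25.79; balance after payment £3,007.87.
Month 6: interest £25.07; balance after payment £2,920.29.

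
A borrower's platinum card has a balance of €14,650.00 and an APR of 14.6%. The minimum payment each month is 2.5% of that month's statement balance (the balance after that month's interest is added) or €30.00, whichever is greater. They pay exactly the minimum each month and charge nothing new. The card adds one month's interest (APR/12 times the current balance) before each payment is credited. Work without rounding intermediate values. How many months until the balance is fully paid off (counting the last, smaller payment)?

Monthly rate r = 14.6%/12 = 1.21667% = 0.0121667.
While 2.5% of the post-interest balance exceeds €30.00, each month B ← (B·(1+r))·(1 − 0.025), i.e. B shrinks by the factor (1+r)·0.975 = 0.98686.
This holds for months 1–191. Entering month 192 the balance is €1,171.81; 2.5% of the post-interest balance is now below €30.00, so the flat €30.00 minimum applies from here.
From month 192 a fixed €30.00 at rate r clears €1,171.81 in 54 more payments. Total: 191 + 54 = 245 months.

245 months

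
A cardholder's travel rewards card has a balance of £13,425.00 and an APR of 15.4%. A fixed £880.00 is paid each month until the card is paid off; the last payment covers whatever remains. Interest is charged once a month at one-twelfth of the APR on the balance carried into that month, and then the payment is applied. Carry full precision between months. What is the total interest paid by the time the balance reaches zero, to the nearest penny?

£1,611.73

Monthly rate r = 15.4%/12 = 1.28333% = 0.0128333.
Payoff takes n = ⌈−ln(1 − rB₀/P)/ln(1+r)⌉ = ⌈17.087⌉ = 18 payments; the last is £76.73.
Total paid = 17·£880.00 + £76.73 = £15,036.73.
Total interest = total paid − principal = £15,036.73 − £13,425.00 = £1,611.73.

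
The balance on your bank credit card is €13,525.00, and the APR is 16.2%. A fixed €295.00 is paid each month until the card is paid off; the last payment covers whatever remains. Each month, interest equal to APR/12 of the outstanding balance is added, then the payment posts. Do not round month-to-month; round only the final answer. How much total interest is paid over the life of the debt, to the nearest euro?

Monthly rate r = 16.2%/12 = 1.35% = 0.0135.
Payoff takes n = ⌈−ln(1 − rB₀/P)/ln(1+r)⌉ = ⌈71.948⌉ = 72 payments; the last is €279.76.
Total paid = 71·€295.00 + €279.76 = €21,224.76.
Total interest = total paid − principal = €21,224.76 − €13,525.00 = €7,699.76.

€7,700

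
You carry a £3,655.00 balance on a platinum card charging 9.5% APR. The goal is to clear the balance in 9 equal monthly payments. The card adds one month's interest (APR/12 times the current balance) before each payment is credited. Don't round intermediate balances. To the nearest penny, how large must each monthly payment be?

£422.36

Monthly rate r = 9.5%/12 = 0.791667% = 0.00791667.
Level-payment amortization: P = B₀·r / (1 − (1+r)^(−n)) = 3655.00·0.00791667 / (1 − 1.00792^(−9)).
Denominator 1 − (1+r)^(−9) = 0.0685096498.
P = 28.9354 / 0.0685096498 ≈ 422.36.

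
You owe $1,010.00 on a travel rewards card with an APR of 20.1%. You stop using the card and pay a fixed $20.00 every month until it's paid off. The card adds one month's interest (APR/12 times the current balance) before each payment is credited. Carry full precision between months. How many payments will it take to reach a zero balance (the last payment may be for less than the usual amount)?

113 months

Monthly rate r = 20.1%/12 = 1.675% = 0.01675.
Recurrence: B ← B·(1+r) − $20.00.
Month 1: interest $16.92; balance after payment $1,006.92.
Month 2: interest $16.87; balance after payment $1,003.78.
Closed form: n = −ln(1 − rB₀/P)/ln(1+r) = −ln(0.15412)/ln(1.01675) ≈ 112.574, so the balance reaches zero during payment 113.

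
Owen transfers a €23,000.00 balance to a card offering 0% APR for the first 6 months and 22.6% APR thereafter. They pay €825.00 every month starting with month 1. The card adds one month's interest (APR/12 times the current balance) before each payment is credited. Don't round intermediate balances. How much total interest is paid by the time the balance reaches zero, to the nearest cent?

€5,435.94

Promo months 1–6 at r₀ = 0%/12 = 0; months 7+ at r₁ = 22.6%/12 = 0.0188333.
After month 6 (no interest yet): B = €23,000.00 − 6·€825.00 = €18,050.00.
Then at r₁ with €825.00/mo: n₂ = −ln(1 − r₁·B/P)/ln(1+r₁) ≈ 28.47 → 29 more payments.
Total paid = 34·€825.00 + €385.94 = €28,435.94; interest = €28,435.94 − €23,000.00 = €5,435.94.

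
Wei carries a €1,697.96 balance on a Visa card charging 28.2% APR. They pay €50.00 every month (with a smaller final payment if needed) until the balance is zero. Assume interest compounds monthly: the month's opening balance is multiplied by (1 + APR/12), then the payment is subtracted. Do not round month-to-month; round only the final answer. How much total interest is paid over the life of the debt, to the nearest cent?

Monthly rate r = 28.2%/12 = 2.35% = 0.0235.
Payoff takes n = ⌈−ln(1 − rB₀/P)/ln(1+r)⌉ = ⌈68.869⌉ = 69 payments; the last is €43.50.
Total paid = 68·€50.00 + €43.50 = €3,443.50.
Total interest = total paid − principal = €3,443.50 − €1,697.96 = €1,745.54.

€1,745.54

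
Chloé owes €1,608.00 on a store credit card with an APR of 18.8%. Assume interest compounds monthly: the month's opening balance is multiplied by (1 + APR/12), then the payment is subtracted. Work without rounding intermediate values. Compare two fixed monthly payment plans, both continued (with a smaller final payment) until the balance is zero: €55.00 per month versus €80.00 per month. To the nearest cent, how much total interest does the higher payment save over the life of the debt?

Monthly rate r = 18.8%/12 = 1.56667% = 0.0156667.
At €55.00/mo: n = ⌈−ln(1 − rB₀/P)/ln(1+r)⌉ = 40 payments (last €22.37); total interest = total paid − €1,608.00 = €559.37.
At €80.00/mo: 25 payments (last €26.41); total interest €338.41.
Interest saved = €559.37 − €338.41 = €220.96.

€220.96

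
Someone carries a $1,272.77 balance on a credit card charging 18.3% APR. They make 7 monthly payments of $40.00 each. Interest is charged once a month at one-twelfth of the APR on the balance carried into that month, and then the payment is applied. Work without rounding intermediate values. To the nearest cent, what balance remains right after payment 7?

$1,121.87

Monthly rate r = 18.3%/12 = 1.525% = 0.01525.
Each month: B ← B·(1+r) − $40.00.
Month 1: interest $19.41; balance after payment $1,252.18.
Month 2: interest $19.10; balance after payment $1,231.28.
Month 3: interest $18.78; balance after payment $1,210.05.
Month 4: interest $18.45; balance after payment $1,188.51.
Month 5: interest $18.12; balance after payment $1,166.63.
Month 6: interest $17.79; balance after payment $1,144.42.
Month 7: interest $17.45; balance after payment $1,121.87.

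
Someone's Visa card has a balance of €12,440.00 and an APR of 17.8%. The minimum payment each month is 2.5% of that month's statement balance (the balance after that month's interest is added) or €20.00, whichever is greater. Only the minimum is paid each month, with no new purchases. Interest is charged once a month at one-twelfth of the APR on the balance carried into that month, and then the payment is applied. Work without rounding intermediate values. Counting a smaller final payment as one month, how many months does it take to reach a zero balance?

Monthly rate r = 17.8%/12 = 1.48333% = 0.0148333.
While 2.5% of the post-interest balance exceeds €20.00, each month B ← (B·(1+r))·(1 − 0.025), i.e. B shrinks by the factor (1+r)·0.975 = 0.98946.
This holds for months 1–261. Entering month 262 the balance is €783.52; 2.5% of the post-interest balance is now below €20.00, so the flat €20.00 minimum applies from here.
From month 262 a fixed €20.00 at rate r clears €783.52 in 60 more payments. Total: 261 + 60 = 321 months.

321 months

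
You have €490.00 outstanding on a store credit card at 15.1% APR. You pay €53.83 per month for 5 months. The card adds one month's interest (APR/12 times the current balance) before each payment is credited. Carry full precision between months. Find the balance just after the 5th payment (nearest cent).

€245.61

Monthly rate r = 15.1%/12 = 1.25833% = 0.0125833.
Each month: B ← B·(1+r) − €53.83.
Month 1: interest €6.17; balance after payment €442.34.
Month 2: interest €5.57; balance after payment €394.07.
Month 3: interest €4.96; balance after payment €345.20.
Month 4: interest €4.34; balance after payment €295.71.
Month 5: interest €3.72; balance after payment €245.61.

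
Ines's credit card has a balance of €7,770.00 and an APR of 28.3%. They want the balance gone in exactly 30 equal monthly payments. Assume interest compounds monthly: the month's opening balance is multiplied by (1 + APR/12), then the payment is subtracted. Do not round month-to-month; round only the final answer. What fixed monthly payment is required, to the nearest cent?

€364.26

Monthly rate r = 28.3%/12 = 2.35833% = 0.0235833.
Level-payment amortization: P = B₀·r / (1 − (1+r)^(−n)) = 7770.00·0.0235833 / (1 − 1.02358^(−30)).
Denominator 1 − (1+r)^(−30) = 0.503060148.
P = 183.243 / 0.503060148 ≈ 364.26.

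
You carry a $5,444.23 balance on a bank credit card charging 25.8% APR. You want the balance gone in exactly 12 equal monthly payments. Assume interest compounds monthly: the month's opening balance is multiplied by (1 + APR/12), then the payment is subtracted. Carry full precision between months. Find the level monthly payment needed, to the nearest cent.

Monthly rate r = 25.8%/12 = 2.15% = 0.0215.
Level-payment amortization: P = B₀·r / (1 − (1+r)^(−n)) = 5444.23·0.0215 / (1 − 1.0215^(−12)).
Denominator 1 − (1+r)^(−12) = 0.225289311.
P = 117.051 / 0.225289311 ≈ 519.56.

$519.56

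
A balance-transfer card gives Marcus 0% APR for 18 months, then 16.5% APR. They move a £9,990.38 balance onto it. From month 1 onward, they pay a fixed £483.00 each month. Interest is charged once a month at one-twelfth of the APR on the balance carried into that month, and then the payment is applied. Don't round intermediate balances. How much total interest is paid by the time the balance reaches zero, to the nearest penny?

Promo months 1–18 at r₀ = 0%/12 = 0; months 19+ at r₁ = 16.5%/12 = 0.01375.
After month 18 (no interest yet): B = £9,990.38 − 18·£483.00 = £1,296.38.
Then at r₁ with £483.00/mo: n₂ = −ln(1 − r₁·B/P)/ln(1+r₁) ≈ 2.75 → 3 more payments.
Total paid = 20·£483.00 + £364.58 = £10,024.58; interest = £10,024.58 − £9,990.38 = £34.20.

£34.20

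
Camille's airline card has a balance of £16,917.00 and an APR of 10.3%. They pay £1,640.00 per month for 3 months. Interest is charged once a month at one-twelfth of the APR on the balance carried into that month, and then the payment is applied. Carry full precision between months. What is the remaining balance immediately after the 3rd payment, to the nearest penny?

£12,394.01

Monthly rate r = 10.3%/12 = 0.858333% = 0.00858333.
Each month: B ← B·(1+r) − £1,640.00.
Month 1: interest £145.20; balance after payment £15,422.20.
Month 2: interest £132.37; balance after payment £13,914.58.
Month 3: interest £119.43; balance after payment £12,394.01.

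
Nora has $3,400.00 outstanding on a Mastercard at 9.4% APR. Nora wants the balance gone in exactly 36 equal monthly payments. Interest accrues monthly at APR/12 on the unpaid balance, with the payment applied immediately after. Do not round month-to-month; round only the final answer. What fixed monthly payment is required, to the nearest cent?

$108.75

Monthly rate r = 9.4%/12 = 0.783333% = 0.00783333.
Level-payment amortization: P = B₀·r / (1 − (1+r)^(−n)) = 3400.00·0.00783333 / (1 − 1.00783^(−36)).
Denominator 1 − (1+r)^(−36) = 0.24489709.
P = 26.6333 / 0.24489709 ≈ 108.75.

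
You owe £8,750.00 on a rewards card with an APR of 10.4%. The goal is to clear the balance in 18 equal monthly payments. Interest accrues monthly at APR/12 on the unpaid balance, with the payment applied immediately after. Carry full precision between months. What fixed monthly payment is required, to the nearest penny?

Monthly rate r = 10.4%/12 = 0.866667% = 0.00866667.
Level-payment amortization: P = B₀·r / (1 − (1+r)^(−n)) = 8750.00·0.00866667 / (1 − 1.00867^(−18)).
Denominator 1 − (1+r)^(−18) = 0.143865578.
P = 75.8333 / 0.143865578 ≈ 527.11.

£527.11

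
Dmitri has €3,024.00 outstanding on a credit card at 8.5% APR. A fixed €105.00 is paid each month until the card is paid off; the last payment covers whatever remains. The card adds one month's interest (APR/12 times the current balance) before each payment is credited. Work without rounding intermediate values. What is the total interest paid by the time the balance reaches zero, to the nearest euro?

Monthly rate r = 8.5%/12 = 0.708333% = 0.00708333.
Payoff takes n = ⌈−ln(1 − rB₀/P)/ln(1+r)⌉ = ⌈32.324⌉ = 33 payments; the last is €34.12.
Total paid = 32·€105.00 + €34.12 = €3,394.12.
Total interest = total paid − principal = €3,394.12 − €3,024.00 = €370.12.

€370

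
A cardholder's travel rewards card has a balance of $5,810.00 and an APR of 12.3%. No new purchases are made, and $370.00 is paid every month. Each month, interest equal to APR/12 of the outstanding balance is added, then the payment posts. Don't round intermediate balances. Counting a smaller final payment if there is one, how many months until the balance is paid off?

18 payments

Monthly rate r = 12.3%/12 = 1.025% = 0.01025.
Recurrence: B ← B·(1+r) − $370.00.
Month 1: interest $59.55; balance after payment $5,499.55.
Month 2: interest $56.37; balance after payment $5,185.92.
Closed form: n = −ln(1 − rB₀/P)/ln(1+r) = −ln(0.83905)/ln(1.01025) ≈ 17.208, so the balance reaches zero during payment 18.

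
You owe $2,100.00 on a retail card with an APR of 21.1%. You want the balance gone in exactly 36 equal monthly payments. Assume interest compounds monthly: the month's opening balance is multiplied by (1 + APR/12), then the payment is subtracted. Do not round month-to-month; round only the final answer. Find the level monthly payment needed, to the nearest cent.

$79.23

Monthly rate r = 21.1%/12 = 1.75833% = 0.0175833.
Level-payment amortization: P = B₀·r / (1 − (1+r)^(−n)) = 2100.00·0.0175833 / (1 − 1.01758^(−36)).
Denominator 1 − (1+r)^(−36) = 0.46607466.
P = 36.925 / 0.46607466 ≈ 79.23.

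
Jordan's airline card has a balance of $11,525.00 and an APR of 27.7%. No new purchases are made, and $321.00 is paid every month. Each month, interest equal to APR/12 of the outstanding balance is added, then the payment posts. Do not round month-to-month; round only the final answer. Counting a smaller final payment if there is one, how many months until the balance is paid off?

78 months

Monthly rate r = 27.7%/12 = 2.30833% = 0.0230833.
Recurrence: B ← B·(1+r) − $321.00.
Month 1: interest $266.04; balance after payment $11,470.04.
Month 2: interest $264.77; balance after payment $11,413.80.
Closed form: n = −ln(1 − rB₀/P)/ln(1+r) = −ln(0.17123)/ln(1.02308) ≈ 77.330, so the balance reaches zero during payment 78.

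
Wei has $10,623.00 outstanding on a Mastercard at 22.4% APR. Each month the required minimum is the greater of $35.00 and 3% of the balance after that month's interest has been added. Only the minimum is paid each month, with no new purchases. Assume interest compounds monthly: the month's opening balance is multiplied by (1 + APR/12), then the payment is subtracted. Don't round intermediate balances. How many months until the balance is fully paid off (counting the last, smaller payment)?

238 months

Monthly rate r = 22.4%/12 = 1.86667% = 0.0186667.
While 3% of the post-interest balance exceeds $35.00, each month B ← (B·(1+r))·(1 − 0.03), i.e. B shrinks by the factor (1+r)·0.97 = 0.98811.
This holds for months 1–187. Entering month 188 the balance is $1,133.87; 3% of the post-interest balance is now below $35.00, so the flat $35.00 minimum applies from here.
From month 188 a fixed $35.00 at rate r clears $1,133.87 in 51 more payments. Total: 187 + 51 = 238 months.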